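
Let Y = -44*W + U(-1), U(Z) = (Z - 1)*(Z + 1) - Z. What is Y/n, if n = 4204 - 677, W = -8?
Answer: 353/3527 ≈ 0.10009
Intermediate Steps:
n = 3527
U(Z) = -Z + (1 + Z)*(-1 + Z) (U(Z) = (-1 + Z)*(1 + Z) - Z = (1 + Z)*(-1 + Z) - Z = -Z + (1 + Z)*(-1 + Z))
Y = 353 (Y = -44*(-8) + (-1 + (-1)² - 1*(-1)) = 352 + (-1 + 1 + 1) = 352 + 1 = 353)
Y/n = 353/3527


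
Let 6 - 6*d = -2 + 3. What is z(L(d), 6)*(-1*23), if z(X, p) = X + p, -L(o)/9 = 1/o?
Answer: 552/5 ≈ 110.40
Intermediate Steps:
d = ⅚ (d = 1 - (-2 + 3)/6 = 1 - ⅙*1 = 1 - ⅙ = ⅚ ≈ 0.83333)
L(o) = -9/o
z(L(d), 6)*(-1*23) = (-9/⅚ + 6)*(-1*23) = (-9*6/5 + 6)*(-23) = (-54/5 + 6)*(-23) = -24/5*(-23) = 552/5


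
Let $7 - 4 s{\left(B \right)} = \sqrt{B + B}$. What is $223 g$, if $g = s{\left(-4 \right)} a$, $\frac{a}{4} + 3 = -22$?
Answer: $-39025 + 11150 i \sqrt{2} \approx -39025.0 + 15768.0 i$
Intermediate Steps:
$a = -100$ ($a = -12 + 4 \left(-22\right) = -12 - 88 = -100$)
$s{\left(B \right)} = \frac{7}{4} - \frac{\sqrt{2} \sqrt{B}}{4}$ ($s{\left(B \right)} = \frac{7}{4} - \frac{\sqrt{B + B}}{4} = \frac{7}{4} - \frac{\sqrt{2 B}}{4} = \frac{7}{4} - \frac{\sqrt{2} \sqrt{B}}{4}$)
$g = -175 + 50 i \sqrt{2}$ ($g = \left(\frac{7}{4} - \frac{\sqrt{2} \sqrt{-4}}{4}\right) \left(-100\right) = \left(\frac{7}{4} - \frac{\sqrt{2} \cdot 2 i}{4}\right) \left(-100\right) = \left(\frac{7}{4} - \frac{i \sqrt{2}}{2}\right) \left(-100\right) = -175 + 50 i \sqrt{2} \approx -175.0 + 70.711 i$)
$223 g = 223 \left(-175 + 50 i \sqrt{2}\right) = -39025 + 11150 i \sqrt{2}$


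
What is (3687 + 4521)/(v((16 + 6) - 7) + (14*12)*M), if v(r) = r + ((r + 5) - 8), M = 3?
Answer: 912/59 ≈ 15.458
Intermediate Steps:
v(r) = -3 + 2*r (v(r) = r + ((5 + r) - 8) = r + (-3 + r) = -3 + 2*r)
(3687 + 4521)/(v((16 + 6) - 7) + (14*12)*M) = (3687 + 4521)/((-3 + 2*((16 + 6) - 7)) + (14*12)*3) = 8208/((-3 + 2*(22 - 7)) + 168*3) = 8208/((-3 + 2*15) + 504) = 8208/((-3 + 30) + 504) = 8208/(27 + 504) = 8208/531 = 8208*(1/531) = 912/59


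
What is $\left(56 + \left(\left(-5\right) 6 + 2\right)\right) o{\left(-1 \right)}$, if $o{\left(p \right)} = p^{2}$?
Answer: $28$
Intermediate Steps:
$\left(56 + \left(\left(-5\right) 6 + 2\right)\right) o{\left(-1 \right)} = \left(56 + \left(\left(-5\right) 6 + 2\right)\right) \left(-1\right)^{2} = \left(56 + \left(-30 + 2\right)\right) 1 = \left(56 - 28\right) 1 = 28 \cdot 1 = 28$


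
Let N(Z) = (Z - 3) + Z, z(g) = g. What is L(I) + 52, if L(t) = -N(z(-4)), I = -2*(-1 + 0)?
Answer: 63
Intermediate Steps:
I = 2 (I = -2*(-1) = 2)
N(Z) = -3 + 2*Z (N(Z) = (-3 + Z) + Z = -3 + 2*Z)
L(t) = 11 (L(t) = -(-3 + 2*(-4)) = -(-3 - 8) = -1*(-11) = 11)
L(I) + 52 = 11 + 52 = 63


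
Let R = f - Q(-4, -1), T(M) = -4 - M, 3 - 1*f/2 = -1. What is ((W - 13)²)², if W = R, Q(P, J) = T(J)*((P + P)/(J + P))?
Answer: 1/625 ≈ 0.0016000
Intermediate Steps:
f = 8 (f = 6 - 2*(-1) = 6 + 2 = 8)
Q(P, J) = 2*P*(-4 - J)/(J + P) (Q(P, J) = (-4 - J)*((P + P)/(J + P)) = (-4 - J)*((2*P)/(J + P)) = (-4 - J)*(2*P/(J + P)) = 2*P*(-4 - J)/(J + P))
R = 64/5 (R = 8 - (-2)*(-4)*(4 - 1)/(-1 - 4) = 8 - (-2)*(-4)*3/(-5) = 8 - (-2)*(-4)*(-1)*3/5 = 8 - 1*(-24/5) = 8 + 24/5 = 64/5 ≈ 12.800)
W = 64/5 ≈ 12.800
((W - 13)²)² = ((64/5 - 13)²)² = ((-⅕)²)² = (1/25)² = 1/625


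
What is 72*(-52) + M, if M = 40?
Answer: -3704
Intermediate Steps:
72*(-52) + M = 72*(-52) + 40 = -3744 + 40 = -3704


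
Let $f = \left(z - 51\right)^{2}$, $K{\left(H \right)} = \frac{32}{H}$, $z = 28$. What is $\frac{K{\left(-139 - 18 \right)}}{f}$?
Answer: $- \frac{32}{83053} \approx -0.0003853$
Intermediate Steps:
$f = 529$ ($f = \left(28 - 51\right)^{2} = \left(-23\right)^{2} = 529$)
$\frac{K{\left(-139 - 18 \right)}}{f} = \frac{32 \frac{1}{-139 - 18}}{529} = \frac{32}{-157} \cdot \frac{1}{529} = 32 \left(- \frac{1}{157}\right) \frac{1}{529} = \left(- \frac{32}{157}\right) \frac{1}{529} = - \frac{32}{83053}$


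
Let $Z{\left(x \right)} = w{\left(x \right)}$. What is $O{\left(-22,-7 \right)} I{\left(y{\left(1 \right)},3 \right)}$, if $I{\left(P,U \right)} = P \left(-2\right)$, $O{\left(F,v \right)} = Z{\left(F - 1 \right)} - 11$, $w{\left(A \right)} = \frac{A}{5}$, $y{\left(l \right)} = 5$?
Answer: $156$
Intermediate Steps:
$w{\left(A \right)} = \frac{A}{5}$ ($w{\left(A \right)} = A \frac{1}{5} = \frac{A}{5}$)
$Z{\left(x \right)} = \frac{x}{5}$
$O{\left(F,v \right)} = - \frac{56}{5} + \frac{F}{5}$ ($O{\left(F,v \right)} = \frac{F - 1}{5} - 11 = \frac{-1 + F}{5} - 11 = \left(- \frac{1}{5} + \frac{F}{5}\right) - 11 = - \frac{56}{5} + \frac{F}{5}$)
$I{\left(P,U \right)} = - 2 P$
$O{\left(-22,-7 \right)} I{\left(y{\left(1 \right)},3 \right)} = \left(- \frac{56}{5} + \frac{1}{5} \left(-22\right)\right) \left(\left(-2\right) 5\right) = \left(- \frac{56}{5} - \frac{22}{5}\right) \left(-10\right) = \left(- \frac{78}{5}\right) \left(-10\right) = 156$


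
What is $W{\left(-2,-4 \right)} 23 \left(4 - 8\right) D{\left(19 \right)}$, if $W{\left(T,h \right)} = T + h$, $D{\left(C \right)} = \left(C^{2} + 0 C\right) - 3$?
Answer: $197616$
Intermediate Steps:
$D{\left(C \right)} = -3 + C^{2}$ ($D{\left(C \right)} = \left(C^{2} + 0\right) - 3 = C^{2} - 3 = -3 + C^{2}$)
$W{\left(-2,-4 \right)} 23 \left(4 - 8\right) D{\left(19 \right)} = \left(-2 - 4\right) 23 \left(4 - 8\right) \left(-3 + 19^{2}\right) = \left(-6\right) 23 \left(-4\right) \left(-3 + 361\right) = \left(-138\right) \left(-4\right) 358 = 552 \cdot 358 = 197616$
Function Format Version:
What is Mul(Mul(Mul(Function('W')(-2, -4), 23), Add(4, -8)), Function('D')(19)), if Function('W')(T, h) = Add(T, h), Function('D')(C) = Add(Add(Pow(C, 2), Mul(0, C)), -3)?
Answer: 197616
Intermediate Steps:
Function('D')(C) = Add(-3, Pow(C, 2)) (Function('D')(C) = Add(Add(Pow(C, 2), 0), -3) = Add(Pow(C, 2), -3) = Add(-3, Pow(C, 2)))
Mul(Mul(Mul(Function('W')(-2, -4), 23), Add(4, -8)), Function('D')(19)) = Mul(Mul(Mul(Add(-2, -4), 23), Add(4, -8)), Add(-3, Pow(19, 2))) = Mul(Mul(Mul(-6, 23), -4), Add(-3, 361)) = Mul(Mul(-138, -4), 358) = Mul(552, 358) = 197616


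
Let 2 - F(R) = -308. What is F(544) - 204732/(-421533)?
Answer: 14542218/46837 ≈ 310.49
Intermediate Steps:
F(R) = 310 (F(R) = 2 - 1*(-308) = 2 + 308 = 310)
F(544) - 204732/(-421533) = 310 - 204732/(-421533) = 310 - 204732*(-1/421533) = 310 + 22748/46837 = 14542218/46837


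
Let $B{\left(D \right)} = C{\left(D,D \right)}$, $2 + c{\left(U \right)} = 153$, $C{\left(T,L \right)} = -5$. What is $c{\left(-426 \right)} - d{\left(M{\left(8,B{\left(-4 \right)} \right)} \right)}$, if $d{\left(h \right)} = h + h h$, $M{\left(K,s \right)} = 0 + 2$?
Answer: $145$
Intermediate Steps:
$c{\left(U \right)} = 151$ ($c{\left(U \right)} = -2 + 153 = 151$)
$B{\left(D \right)} = -5$
$M{\left(K,s \right)} = 2$
$d{\left(h \right)} = h + h^{2}$
$c{\left(-426 \right)} - d{\left(M{\left(8,B{\left(-4 \right)} \right)} \right)} = 151 - 2 \left(1 + 2\right) = 151 - 2 \cdot 3 = 151 - 6 = 145$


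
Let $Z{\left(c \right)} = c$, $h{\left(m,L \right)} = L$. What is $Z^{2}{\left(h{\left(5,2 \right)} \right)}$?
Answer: $4$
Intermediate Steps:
$Z^{2}{\left(h{\left(5,2 \right)} \right)} = 2^{2} = 4$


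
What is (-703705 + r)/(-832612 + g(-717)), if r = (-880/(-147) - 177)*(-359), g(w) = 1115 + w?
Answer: 47209867/61167729 ≈ 0.77181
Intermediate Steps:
r = 9024901/147 (r = (-880*(-1/147) - 177)*(-359) = (880/147 - 177)*(-359) = -25139/147*(-359) = 9024901/147 ≈ 61394.)
(-703705 + r)/(-832612 + g(-717)) = (-703705 + 9024901/147)/(-832612 + (1115 - 717)) = -94419734/(147*(-832612 + 398)) = -94419734/147/(-832214) = -94419734/147*(-1/832214) = 47209867/61167729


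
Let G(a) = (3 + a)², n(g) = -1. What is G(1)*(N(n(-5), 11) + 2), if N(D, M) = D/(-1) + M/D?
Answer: -128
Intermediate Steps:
N(D, M) = -D + M/D (N(D, M) = D*(-1) + M/D = -D + M/D)
G(1)*(N(n(-5), 11) + 2) = (3 + 1)²*((-1*(-1) + 11/(-1)) + 2) = 4²*((1 + 11*(-1)) + 2) = 16*((1 - 11) + 2) = 16*(-10 + 2) = 16*(-8) = -128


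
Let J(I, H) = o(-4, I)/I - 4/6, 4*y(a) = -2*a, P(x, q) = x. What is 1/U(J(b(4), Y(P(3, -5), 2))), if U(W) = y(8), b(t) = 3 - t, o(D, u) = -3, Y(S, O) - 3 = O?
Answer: -¼ ≈ -0.25000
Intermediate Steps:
y(a) = -a/2 (y(a) = (-2*a)/4 = -a/2)
Y(S, O) = 3 + O
J(I, H) = -⅔ - 3/I (J(I, H) = -3/I - 4/6 = -3/I - 4*⅙ = -3/I - ⅔ = -⅔ - 3/I)
U(W) = -4 (U(W) = -½*8 = -4)
1/U(J(b(4), Y(P(3, -5), 2))) = 1/(-4) = -¼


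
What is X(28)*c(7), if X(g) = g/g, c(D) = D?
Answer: 7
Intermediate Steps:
X(g) = 1
X(28)*c(7) = 1*7 = 7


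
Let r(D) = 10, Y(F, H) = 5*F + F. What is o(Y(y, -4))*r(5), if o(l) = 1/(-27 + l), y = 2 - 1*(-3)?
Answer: 10/3 ≈ 3.3333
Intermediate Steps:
y = 5 (y = 2 + 3 = 5)
Y(F, H) = 6*F
o(Y(y, -4))*r(5) = 10/(-27 + 6*5) = 10/(-27 + 30) = 10/3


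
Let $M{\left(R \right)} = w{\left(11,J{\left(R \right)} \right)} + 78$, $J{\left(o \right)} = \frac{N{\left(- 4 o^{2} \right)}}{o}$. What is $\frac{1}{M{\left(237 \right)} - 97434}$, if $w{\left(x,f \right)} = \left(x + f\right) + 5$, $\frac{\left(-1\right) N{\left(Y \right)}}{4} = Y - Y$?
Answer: $- \frac{1}{97340} \approx -1.0273 \cdot 10^{-5}$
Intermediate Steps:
$N{\left(Y \right)} = 0$ ($N{\left(Y \right)} = - 4 \left(Y - Y\right) = \left(-4\right) 0 = 0$)
$J{\left(o \right)} = 0$ ($J{\left(o \right)} = \frac{0}{o} = 0$)
$w{\left(x,f \right)} = 5 + f + x$ ($w{\left(x,f \right)} = \left(f + x\right) + 5 = 5 + f + x$)
$M{\left(R \right)} = 94$ ($M{\left(R \right)} = \left(5 + 0 + 11\right) + 78 = 16 + 78 = 94$)
$\frac{1}{M{\left(237 \right)} - 97434} = \frac{1}{94 - 97434} = \frac{1}{-97340} = - \frac{1}{97340}$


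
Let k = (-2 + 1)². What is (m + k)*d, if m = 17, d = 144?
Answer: 2592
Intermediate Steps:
k = 1 (k = (-1)² = 1)
(m + k)*d = (17 + 1)*144 = 18*144 = 2592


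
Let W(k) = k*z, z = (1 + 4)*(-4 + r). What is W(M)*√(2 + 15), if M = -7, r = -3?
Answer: 245*√17 ≈ 1010.2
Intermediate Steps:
z = -35 (z = (1 + 4)*(-4 - 3) = 5*(-7) = -35)
W(k) = -35*k (W(k) = k*(-35) = -35*k)
W(M)*√(2 + 15) = (-35*(-7))*√(2 + 15) = 245*√17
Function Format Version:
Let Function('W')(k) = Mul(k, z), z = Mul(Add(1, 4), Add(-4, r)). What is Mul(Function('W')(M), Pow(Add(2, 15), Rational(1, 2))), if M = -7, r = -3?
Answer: Mul(245, Pow(17, Rational(1, 2))) ≈ 1010.2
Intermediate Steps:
z = -35 (z = Mul(Add(1, 4), Add(-4, -3)) = Mul(5, -7) = -35)
Function('W')(k) = Mul(-35, k) (Function('W')(k) = Mul(k, -35) = Mul(-35, k))
Mul(Function('W')(M), Pow(Add(2, 15), Rational(1, 2))) = Mul(Mul(-35, -7), Pow(Add(2, 15), Rational(1, 2))) = Mul(245, Pow(17, Rational(1, 2)))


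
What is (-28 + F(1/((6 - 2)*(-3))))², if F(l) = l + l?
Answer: 28561/36 ≈ 793.36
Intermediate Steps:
F(l) = 2*l
(-28 + F(1/((6 - 2)*(-3))))² = (-28 + 2/(((6 - 2)*(-3))))² = (-28 + 2/((4*(-3))))² = (-28 + 2/(-12))² = (-28 + 2*(-1/12))² = (-28 - ⅙)² = (-169/6)² = 28561/36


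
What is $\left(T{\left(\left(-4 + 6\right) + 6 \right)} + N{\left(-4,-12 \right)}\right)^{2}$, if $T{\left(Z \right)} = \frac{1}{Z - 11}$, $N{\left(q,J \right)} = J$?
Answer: $\frac{1369}{9} \approx 152.11$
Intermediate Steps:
$T{\left(Z \right)} = \frac{1}{-11 + Z}$
$\left(T{\left(\left(-4 + 6\right) + 6 \right)} + N{\left(-4,-12 \right)}\right)^{2} = \left(\frac{1}{-11 + \left(\left(-4 + 6\right) + 6\right)} - 12\right)^{2} = \left(\frac{1}{-11 + \left(2 + 6\right)} - 12\right)^{2} = \left(\frac{1}{-11 + 8} - 12\right)^{2} = \left(\frac{1}{-3} - 12\right)^{2} = \left(- \frac{1}{3} - 12\right)^{2} = \left(- \frac{37}{3}\right)^{2} = \frac{1369}{9}$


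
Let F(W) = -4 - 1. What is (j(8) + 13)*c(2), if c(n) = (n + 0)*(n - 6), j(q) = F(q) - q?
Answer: 0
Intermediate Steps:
F(W) = -5
j(q) = -5 - q
c(n) = n*(-6 + n)
(j(8) + 13)*c(2) = ((-5 - 1*8) + 13)*(2*(-6 + 2)) = ((-5 - 8) + 13)*(2*(-4)) = (-13 + 13)*(-8) = 0*(-8) = 0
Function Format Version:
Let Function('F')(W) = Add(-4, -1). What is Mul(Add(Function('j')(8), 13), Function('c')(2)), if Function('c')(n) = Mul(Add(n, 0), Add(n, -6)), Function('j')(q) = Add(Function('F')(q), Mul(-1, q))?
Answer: 0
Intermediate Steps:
Function('F')(W) = -5
Function('j')(q) = Add(-5, Mul(-1, q))
Function('c')(n) = Mul(n, Add(-6, n))
Mul(Add(Function('j')(8), 13), Function('c')(2)) = Mul(Add(Add(-5, Mul(-1, 8)), 13), Mul(2, Add(-6, 2))) = Mul(Add(Add(-5, -8), 13), Mul(2, -4)) = Mul(Add(-13, 13), -8) = Mul(0, -8) = 0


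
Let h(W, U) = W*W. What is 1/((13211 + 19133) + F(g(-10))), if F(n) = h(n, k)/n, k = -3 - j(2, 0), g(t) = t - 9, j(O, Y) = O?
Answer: 1/32325 ≈ 3.0936e-5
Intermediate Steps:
g(t) = -9 + t
k = -5 (k = -3 - 1*2 = -3 - 2 = -5)
h(W, U) = W²
F(n) = n (F(n) = n²/n = n)
1/((13211 + 19133) + F(g(-10))) = 1/((13211 + 19133) + (-9 - 10)) = 1/(32344 - 19) = 1/32325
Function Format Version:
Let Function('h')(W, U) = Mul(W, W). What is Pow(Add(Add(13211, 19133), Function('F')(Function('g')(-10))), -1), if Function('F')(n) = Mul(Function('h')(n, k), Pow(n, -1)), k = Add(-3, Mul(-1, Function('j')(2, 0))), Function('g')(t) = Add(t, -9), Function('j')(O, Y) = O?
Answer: Rational(1, 32325) ≈ 3.0936e-5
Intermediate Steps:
Function('g')(t) = Add(-9, t)
k = -5 (k = Add(-3, Mul(-1, 2)) = Add(-3, -2) = -5)
Function('h')(W, U) = Pow(W, 2)
Function('F')(n) = n (Function('F')(n) = Mul(Pow(n, 2), Pow(n, -1)) = n)
Pow(Add(Add(13211, 19133), Function('F')(Function('g')(-10))), -1) = Pow(Add(Add(13211, 19133), Add(-9, -10)), -1) = Pow(Add(32344, -19), -1) = Pow(32325, -1) = Rational(1, 32325)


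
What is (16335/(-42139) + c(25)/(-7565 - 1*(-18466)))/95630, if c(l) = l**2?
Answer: -15173096/4392833276557 ≈ -3.4541e-6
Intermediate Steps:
(16335/(-42139) + c(25)/(-7565 - 1*(-18466)))/95630 = (16335/(-42139) + 25**2/(-7565 - 1*(-18466)))/95630 = (16335*(-1/42139) + 625/(-7565 + 18466))*(1/95630) = (-16335/42139 + 625/10901)*(1/95630) = -151730960/459357239*1/95630 = -15173096/4392833276557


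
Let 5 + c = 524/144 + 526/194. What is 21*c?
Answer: 33005/1164 ≈ 28.355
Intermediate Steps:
c = 4715/3492 (c = -5 + (524/144 + 526/194) = -5 + (524*(1/144) + 526*(1/194)) = -5 + (131/36 + 263/97) = -5 + 22175/3492 = 4715/3492 ≈ 1.3502)
21*c = 21*(4715/3492) = 33005/1164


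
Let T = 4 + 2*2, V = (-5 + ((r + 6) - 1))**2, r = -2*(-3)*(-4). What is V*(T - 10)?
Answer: -1152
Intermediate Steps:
r = -24 (r = 6*(-4) = -24)
V = 576 (V = (-5 + ((-24 + 6) - 1))**2 = (-5 + (-18 - 1))**2 = (-5 - 19)**2 = (-24)**2 = 576)
T = 8 (T = 4 + 4 = 8)
V*(T - 10) = 576*(8 - 10) = 576*(-2) = -1152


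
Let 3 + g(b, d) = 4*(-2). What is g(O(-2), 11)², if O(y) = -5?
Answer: 121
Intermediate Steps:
g(b, d) = -11 (g(b, d) = -3 + 4*(-2) = -3 - 8 = -11)
g(O(-2), 11)² = (-11)² = 121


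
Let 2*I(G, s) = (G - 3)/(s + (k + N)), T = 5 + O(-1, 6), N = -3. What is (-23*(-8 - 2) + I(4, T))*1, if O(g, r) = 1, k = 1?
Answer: 1841/8 ≈ 230.13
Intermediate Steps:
T = 6 (T = 5 + 1 = 6)
I(G, s) = (-3 + G)/(2*(-2 + s)) (I(G, s) = ((G - 3)/(s + (1 - 3)))/2 = ((-3 + G)/(s - 2))/2 = ((-3 + G)/(-2 + s))/2 = (-3 + G)/(2*(-2 + s)))
(-23*(-8 - 2) + I(4, T))*1 = (-23*(-8 - 2) + (-3 + 4)/(2*(-2 + 6)))*1 = (-23*(-10) + (1/2)*1/4)*1 = (230 + (1/2)*(1/4)*1)*1 = (230 + 1/8)*1 = (1841/8)*1 = 1841/8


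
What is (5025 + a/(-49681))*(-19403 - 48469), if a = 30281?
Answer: -16941987648768/49681 ≈ -3.4102e+8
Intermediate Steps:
(5025 + a/(-49681))*(-19403 - 48469) = (5025 + 30281/(-49681))*(-19403 - 48469) = (5025 + 30281*(-1/49681))*(-67872) = (5025 - 30281/49681)*(-67872) = (249616744/49681)*(-67872) = -16941987648768/49681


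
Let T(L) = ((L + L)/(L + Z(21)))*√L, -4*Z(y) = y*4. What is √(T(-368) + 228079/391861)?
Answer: √(13524354477940099 + 175853692491902336*I*√23)/152433929 ≈ 4.2943 + 4.226*I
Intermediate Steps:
Z(y) = -y (Z(y) = -y*4/4 = -y)
T(L) = 2*L^(3/2)/(-21 + L) (T(L) = ((L + L)/(L - 1*21))*√L = ((2*L)/(L - 21))*√L = ((2*L)/(-21 + L))*√L = (2*L/(-21 + L))*√L = 2*L^(3/2)/(-21 + L))
√(T(-368) + 228079/391861) = √(2*(-368)^(3/2)/(-21 - 368) + 228079/391861) = √(2*(-1472*I*√23)/(-389) + 228079*(1/391861)) = √(2*(-1472*I*√23)*(-1/389) + 228079/391861) = √(2944*I*√23/389 + 228079/391861) = √(228079/391861 + 2944*I*√23/389)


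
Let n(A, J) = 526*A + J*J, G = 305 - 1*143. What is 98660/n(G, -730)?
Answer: 24665/154528 ≈ 0.15962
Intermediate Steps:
G = 162 (G = 305 - 143 = 162)
n(A, J) = J² + 526*A (n(A, J) = 526*A + J² = J² + 526*A)
98660/n(G, -730) = 98660/((-730)² + 526*162) = 98660/(532900 + 85212) = 98660/618112 = 98660*(1/618112) = 24665/154528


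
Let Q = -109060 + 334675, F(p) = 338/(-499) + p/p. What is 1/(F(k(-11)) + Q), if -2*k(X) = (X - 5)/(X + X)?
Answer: 499/112582046 ≈ 4.4323e-6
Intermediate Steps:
k(X) = -(-5 + X)/(4*X) (k(X) = -(X - 5)/(2*(X + X)) = -(-5 + X)/(2*(2*X)) = -(-5 + X)*1/(2*X)/2 = -(-5 + X)/(4*X))
F(p) = 161/499 (F(p) = 338*(-1/499) + 1 = -338/499 + 1 = 161/499)
Q = 225615
1/(F(k(-11)) + Q) = 1/(161/499 + 225615) = 1/(112582046/499) = 499/112582046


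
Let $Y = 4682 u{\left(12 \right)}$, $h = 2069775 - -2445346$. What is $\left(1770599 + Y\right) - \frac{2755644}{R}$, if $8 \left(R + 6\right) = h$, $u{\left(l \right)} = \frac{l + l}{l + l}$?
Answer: $\frac{8015501265361}{4515073} \approx 1.7753 \cdot 10^{6}$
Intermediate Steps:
$h = 4515121$ ($h = 2069775 + 2445346 = 4515121$)
$u{\left(l \right)} = 1$ ($u{\left(l \right)} = \frac{2 l}{2 l} = 2 l \frac{1}{2 l} = 1$)
$R = \frac{4515073}{8}$ ($R = -6 + \frac{1}{8} \cdot 4515121 = -6 + \frac{4515121}{8} = \frac{4515073}{8} \approx 5.6438 \cdot 10^{5}$)
$Y = 4682$ ($Y = 4682 \cdot 1 = 4682$)
$\left(1770599 + Y\right) - \frac{2755644}{R} = \left(1770599 + 4682\right) - \frac{2755644}{\frac{4515073}{8}} = 1775281 - 2755644 \cdot \frac{8}{4515073} = 1775281 - \frac{22045152}{4515073} = \frac{8015501265361}{4515073}$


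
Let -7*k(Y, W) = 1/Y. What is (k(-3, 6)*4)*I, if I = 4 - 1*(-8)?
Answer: 16/7 ≈ 2.2857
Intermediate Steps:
I = 12 (I = 4 + 8 = 12)
k(Y, W) = -1/(7*Y)
(k(-3, 6)*4)*I = (-1/7/(-3)*4)*12 = (-1/7*(-1/3)*4)*12 = ((1/21)*4)*12 = (4/21)*12 = 16/7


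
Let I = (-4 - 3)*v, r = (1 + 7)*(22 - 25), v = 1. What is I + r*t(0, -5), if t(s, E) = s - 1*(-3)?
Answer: -79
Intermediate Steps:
t(s, E) = 3 + s (t(s, E) = s + 3 = 3 + s)
r = -24 (r = 8*(-3) = -24)
I = -7 (I = (-4 - 3)*1 = -7*1 = -7)
I + r*t(0, -5) = -7 - 24*(3 + 0) = -7 - 24*3 = -7 - 72 = -79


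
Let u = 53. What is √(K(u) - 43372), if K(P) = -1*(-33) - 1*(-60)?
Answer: I*√43279 ≈ 208.04*I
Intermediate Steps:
K(P) = 93 (K(P) = 33 + 60 = 93)
√(K(u) - 43372) = √(93 - 43372) = √(-43279) = I*√43279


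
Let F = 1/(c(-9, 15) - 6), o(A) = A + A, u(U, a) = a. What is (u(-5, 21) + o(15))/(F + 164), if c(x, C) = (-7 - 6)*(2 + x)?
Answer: 1445/4647 ≈ 0.31095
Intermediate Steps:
o(A) = 2*A
c(x, C) = -26 - 13*x (c(x, C) = -13*(2 + x) = -26 - 13*x)
F = 1/85 (F = 1/((-26 - 13*(-9)) - 6) = 1/((-26 + 117) - 6) = 1/(91 - 6) = 1/85 ≈ 0.011765)
(u(-5, 21) + o(15))/(F + 164) = (21 + 2*15)/(1/85 + 164) = (21 + 30)/(13941/85) = 51*(85/13941) = 1445/4647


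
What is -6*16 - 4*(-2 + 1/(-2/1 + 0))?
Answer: -86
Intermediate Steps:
-6*16 - 4*(-2 + 1/(-2/1 + 0)) = -96 - 4*(-2 + 1/(-2*1 + 0)) = -96 - 4*(-2 + 1/(-2 + 0)) = -96 - 4*(-2 + 1/(-2)) = -96 - 4*(-2 - ½) = -96 - 4*(-5/2) = -96 + 10 = -86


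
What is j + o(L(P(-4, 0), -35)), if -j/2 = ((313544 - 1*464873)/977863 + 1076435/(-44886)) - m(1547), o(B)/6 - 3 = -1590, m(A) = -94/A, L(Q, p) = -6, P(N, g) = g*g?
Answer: -321644176865123345/33950739391023 ≈ -9473.8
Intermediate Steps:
P(N, g) = g²
o(B) = -9522 (o(B) = 18 + 6*(-1590) = 18 - 9540 = -9522)
j = 1634763616197661/33950739391023 (j = -2*(((313544 - 1*464873)/977863 + 1076435/(-44886)) - (-94)/1547) = -2*(((313544 - 464873)*(1/977863) + 1076435*(-1/44886)) - (-94)/1547) = -2*((-151329*1/977863 - 1076435/44886) - 1*(-94/1547)) = -2*((-151329/977863 - 1076435/44886) + 94/1547) = -2*(-1059398511899/43892358618 + 94/1547) = -2*(-1634763616197661/67901478782046) = 1634763616197661/33950739391023 ≈ 48.151)
j + o(L(P(-4, 0), -35)) = 1634763616197661/33950739391023 - 9522 = -321644176865123345/33950739391023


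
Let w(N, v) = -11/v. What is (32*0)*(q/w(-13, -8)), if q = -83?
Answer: 0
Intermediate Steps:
(32*0)*(q/w(-13, -8)) = (32*0)*(-83/((-11/(-8)))) = 0*(-83/((-11*(-⅛)))) = 0*(-83/11/8) = 0*(-83*8/11) = 0*(-664/11) = 0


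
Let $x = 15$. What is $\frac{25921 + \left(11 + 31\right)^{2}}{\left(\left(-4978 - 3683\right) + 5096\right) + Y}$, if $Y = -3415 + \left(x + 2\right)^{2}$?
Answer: $- \frac{27685}{6691} \approx -4.1376$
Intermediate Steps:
$Y = -3126$ ($Y = -3415 + \left(15 + 2\right)^{2} = -3415 + 17^{2} = -3415 + 289 = -3126$)
$\frac{25921 + \left(11 + 31\right)^{2}}{\left(\left(-4978 - 3683\right) + 5096\right) + Y} = \frac{25921 + \left(11 + 31\right)^{2}}{\left(\left(-4978 - 3683\right) + 5096\right) - 3126} = \frac{25921 + 42^{2}}{\left(-8661 + 5096\right) - 3126} = \frac{25921 + 1764}{-3565 - 3126} = \frac{27685}{-6691} = 27685 \left(- \frac{1}{6691}\right) = - \frac{27685}{6691}$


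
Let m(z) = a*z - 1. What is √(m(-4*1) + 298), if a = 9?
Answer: 3*√29 ≈ 16.155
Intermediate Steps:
m(z) = -1 + 9*z (m(z) = 9*z - 1 = -1 + 9*z)
√(m(-4*1) + 298) = √((-1 + 9*(-4*1)) + 298) = √((-1 + 9*(-4)) + 298) = √((-1 - 36) + 298) = √(-37 + 298) = √261 = 3*√29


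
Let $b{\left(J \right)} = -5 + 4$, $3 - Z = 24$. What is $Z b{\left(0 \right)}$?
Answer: $21$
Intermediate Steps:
$Z = -21$ ($Z = 3 - 24 = -21$)
$b{\left(J \right)} = -1$
$Z b{\left(0 \right)} = \left(-21\right) \left(-1\right) = 21$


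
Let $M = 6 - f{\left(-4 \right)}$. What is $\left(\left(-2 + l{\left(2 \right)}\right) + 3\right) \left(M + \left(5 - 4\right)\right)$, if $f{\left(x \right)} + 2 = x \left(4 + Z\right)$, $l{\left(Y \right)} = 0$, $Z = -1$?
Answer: $21$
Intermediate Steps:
$f{\left(x \right)} = -2 + 3 x$ ($f{\left(x \right)} = -2 + x \left(4 - 1\right) = -2 + x 3 = -2 + 3 x$)
$M = 20$ ($M = 6 - \left(-2 + 3 \left(-4\right)\right) = 6 - \left(-2 - 12\right) = 6 - -14 = 6 + 14 = 20$)
$\left(\left(-2 + l{\left(2 \right)}\right) + 3\right) \left(M + \left(5 - 4\right)\right) = \left(\left(-2 + 0\right) + 3\right) \left(20 + \left(5 - 4\right)\right) = \left(-2 + 3\right) \left(20 + \left(5 - 4\right)\right) = 1 \left(20 + 1\right) = 1 \cdot 21 = 21$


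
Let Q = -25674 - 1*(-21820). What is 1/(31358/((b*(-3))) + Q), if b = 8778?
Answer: -13167/50761297 ≈ -0.00025939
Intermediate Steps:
Q = -3854 (Q = -25674 + 21820 = -3854)
1/(31358/((b*(-3))) + Q) = 1/(31358/((8778*(-3))) - 3854) = 1/(31358/(-26334) - 3854) = 1/(31358*(-1/26334) - 3854) = 1/(-15679/13167 - 3854) = 1/(-50761297/13167) = -13167/50761297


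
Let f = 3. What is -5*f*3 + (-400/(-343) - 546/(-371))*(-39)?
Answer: -2688261/18179 ≈ -147.88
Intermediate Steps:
-5*f*3 + (-400/(-343) - 546/(-371))*(-39) = -5*3*3 + (-400/(-343) - 546/(-371))*(-39) = -15*3 + (-400*(-1/343) - 546*(-1/371))*(-39) = -45 + (400/343 + 78/53)*(-39) = -45 + (47954/18179)*(-39) = -45 - 1870206/18179 = -2688261/18179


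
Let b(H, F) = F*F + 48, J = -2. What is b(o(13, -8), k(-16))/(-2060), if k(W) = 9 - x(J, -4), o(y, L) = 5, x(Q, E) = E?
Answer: -217/2060 ≈ -0.10534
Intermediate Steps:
k(W) = 13 (k(W) = 9 - 1*(-4) = 9 + 4 = 13)
b(H, F) = 48 + F² (b(H, F) = F² + 48 = 48 + F²)
b(o(13, -8), k(-16))/(-2060) = (48 + 13²)/(-2060) = (48 + 169)*(-1/2060) = 217*(-1/2060) = -217/2060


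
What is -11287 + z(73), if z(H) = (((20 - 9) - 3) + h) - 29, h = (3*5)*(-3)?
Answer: -11353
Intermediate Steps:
h = -45 (h = 15*(-3) = -45)
z(H) = -66 (z(H) = (((20 - 9) - 3) - 45) - 29 = ((11 - 3) - 45) - 29 = (8 - 45) - 29 = -37 - 29 = -66)
-11287 + z(73) = -11287 - 66 = -11353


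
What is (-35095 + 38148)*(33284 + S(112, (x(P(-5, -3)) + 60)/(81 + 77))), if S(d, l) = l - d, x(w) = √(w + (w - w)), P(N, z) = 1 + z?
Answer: 8000746754/79 + 3053*I*√2/158 ≈ 1.0128e+8 + 27.327*I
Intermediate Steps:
x(w) = √w (x(w) = √(w + 0) = √w)
(-35095 + 38148)*(33284 + S(112, (x(P(-5, -3)) + 60)/(81 + 77))) = (-35095 + 38148)*(33284 + ((√(1 - 3) + 60)/(81 + 77) - 1*112)) = 3053*(33284 + ((√(-2) + 60)/158 - 112)) = 3053*(33284 + ((I*√2 + 60)*(1/158) - 112)) = 3053*(33284 + ((60 + I*√2)*(1/158) - 112)) = 3053*(33284 + ((30/79 + I*√2/158) - 112)) = 3053*(33284 + (-8818/79 + I*√2/158)) = 3053*(2620618/79 + I*√2/158) = 8000746754/79 + 3053*I*√2/158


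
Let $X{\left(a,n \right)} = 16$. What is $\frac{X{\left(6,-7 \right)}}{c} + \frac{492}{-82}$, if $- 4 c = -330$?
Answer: $- \frac{958}{165} \approx -5.8061$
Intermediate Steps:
$c = \frac{165}{2}$ ($c = \left(- \frac{1}{4}\right) \left(-330\right) = \frac{165}{2} \approx 82.5$)
$\frac{X{\left(6,-7 \right)}}{c} + \frac{492}{-82} = \frac{16}{\frac{165}{2}} + \frac{492}{-82} = 16 \cdot \frac{2}{165} + 492 \left(- \frac{1}{82}\right) = \frac{32}{165} - 6 = - \frac{958}{165}$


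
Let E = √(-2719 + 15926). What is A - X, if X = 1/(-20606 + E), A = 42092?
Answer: 17872011889274/424594029 + √13207/424594029 ≈ 42092.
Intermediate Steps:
E = √13207 ≈ 114.92
X = 1/(-20606 + √13207) ≈ -4.8802e-5
A - X = 42092 - (-20606/424594029 - √13207/424594029) = 42092 + (20606/424594029 + √13207/424594029) = 17872011889274/424594029 + √13207/424594029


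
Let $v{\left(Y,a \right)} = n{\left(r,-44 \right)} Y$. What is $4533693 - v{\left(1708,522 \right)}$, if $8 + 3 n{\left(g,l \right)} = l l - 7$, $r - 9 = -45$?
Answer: $\frac{10320011}{3} \approx 3.44 \cdot 10^{6}$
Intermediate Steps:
$r = -36$ ($r = 9 - 45 = -36$)
$n{\left(g,l \right)} = -5 + \frac{l^{2}}{3}$ ($n{\left(g,l \right)} = - \frac{8}{3} + \frac{l l - 7}{3} = - \frac{8}{3} + \frac{l^{2} - 7}{3} = - \frac{8}{3} + \frac{-7 + l^{2}}{3} = - \frac{8}{3} + \left(- \frac{7}{3} + \frac{l^{2}}{3}\right) = -5 + \frac{l^{2}}{3}$)
$v{\left(Y,a \right)} = \frac{1921 Y}{3}$ ($v{\left(Y,a \right)} = \left(-5 + \frac{\left(-44\right)^{2}}{3}\right) Y = \left(-5 + \frac{1}{3} \cdot 1936\right) Y = \left(-5 + \frac{1936}{3}\right) Y = \frac{1921 Y}{3}$)
$4533693 - v{\left(1708,522 \right)} = 4533693 - \frac{1921}{3} \cdot 1708 = 4533693 - \frac{3281068}{3} = \frac{10320011}{3}$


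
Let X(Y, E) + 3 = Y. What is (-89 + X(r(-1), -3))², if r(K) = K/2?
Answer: 34225/4 ≈ 8556.3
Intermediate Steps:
r(K) = K/2 (r(K) = K*(½) = K/2)
X(Y, E) = -3 + Y
(-89 + X(r(-1), -3))² = (-89 + (-3 + (½)*(-1)))² = (-89 + (-3 - ½))² = (-89 - 7/2)² = (-185/2)² = 34225/4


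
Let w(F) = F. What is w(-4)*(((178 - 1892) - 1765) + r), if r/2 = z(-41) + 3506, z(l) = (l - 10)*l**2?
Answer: 671716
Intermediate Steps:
z(l) = l**2*(-10 + l) (z(l) = (-10 + l)*l**2 = l**2*(-10 + l))
r = -164450 (r = 2*((-41)**2*(-10 - 41) + 3506) = 2*(1681*(-51) + 3506) = 2*(-85731 + 3506) = 2*(-82225) = -164450)
w(-4)*(((178 - 1892) - 1765) + r) = -4*(((178 - 1892) - 1765) - 164450) = -4*((-1714 - 1765) - 164450) = -4*(-3479 - 164450) = -4*(-167929) = 671716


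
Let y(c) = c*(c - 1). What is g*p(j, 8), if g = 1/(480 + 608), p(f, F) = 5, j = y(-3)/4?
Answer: 5/1088 ≈ 0.0045956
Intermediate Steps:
y(c) = c*(-1 + c)
j = 3 (j = -3*(-1 - 3)/4 = -3*(-4)*(1/4) = 12*(1/4) = 3)
g = 1/1088 ≈ 0.00091912
g*p(j, 8) = (1/1088)*5 = 5/1088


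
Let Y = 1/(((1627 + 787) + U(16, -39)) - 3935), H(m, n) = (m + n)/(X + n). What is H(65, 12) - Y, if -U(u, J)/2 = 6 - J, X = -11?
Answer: 124048/1611 ≈ 77.001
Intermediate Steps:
U(u, J) = -12 + 2*J (U(u, J) = -2*(6 - J) = -12 + 2*J)
H(m, n) = (m + n)/(-11 + n)
Y = -1/1611 (Y = 1/(((1627 + 787) + (-12 + 2*(-39))) - 3935) = 1/((2414 + (-12 - 78)) - 3935) = 1/((2414 - 90) - 3935) = 1/(2324 - 3935) = 1/(-1611) = -1/1611 ≈ -0.00062073)
H(65, 12) - Y = (65 + 12)/(-11 + 12) - 1*(-1/1611) = 77/1 + 1/1611 = 1*77 + 1/1611 = 77 + 1/1611 = 124048/1611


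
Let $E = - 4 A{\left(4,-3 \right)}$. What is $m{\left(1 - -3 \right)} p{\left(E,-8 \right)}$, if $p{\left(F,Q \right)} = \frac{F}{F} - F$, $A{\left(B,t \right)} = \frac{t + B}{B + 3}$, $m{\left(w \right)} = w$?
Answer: $\frac{44}{7} \approx 6.2857$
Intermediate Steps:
$A{\left(B,t \right)} = \frac{B + t}{3 + B}$
$E = - \frac{4}{7}$ ($E = - 4 \frac{4 - 3}{3 + 4} = - 4 \cdot \frac{1}{7} \cdot 1 = \left(-4\right) \frac{1}{7} = - \frac{4}{7} \approx -0.57143$)
$p{\left(F,Q \right)} = 1 - F$
$m{\left(1 - -3 \right)} p{\left(E,-8 \right)} = \left(1 - -3\right) \left(1 - - \frac{4}{7}\right) = \left(1 + 3\right) \left(1 + \frac{4}{7}\right) = 4 \cdot \frac{11}{7} = \frac{44}{7}$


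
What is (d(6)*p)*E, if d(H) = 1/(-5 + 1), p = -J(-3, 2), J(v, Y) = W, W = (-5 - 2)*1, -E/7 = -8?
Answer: -98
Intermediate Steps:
E = 56 (E = -7*(-8) = 56)
W = -7 (W = -7*1 = -7)
J(v, Y) = -7
p = 7 (p = -1*(-7) = 7)
d(H) = -¼ (d(H) = 1/(-4) = -¼)
(d(6)*p)*E = -¼*7*56 = -7/4*56 = -98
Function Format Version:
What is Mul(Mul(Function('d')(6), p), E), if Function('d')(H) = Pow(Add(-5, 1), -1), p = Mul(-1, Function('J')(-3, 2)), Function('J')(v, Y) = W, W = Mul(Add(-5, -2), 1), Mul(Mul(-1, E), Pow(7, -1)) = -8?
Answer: -98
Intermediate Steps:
E = 56 (E = Mul(-7, -8) = 56)
W = -7 (W = Mul(-7, 1) = -7)
Function('J')(v, Y) = -7
p = 7 (p = Mul(-1, -7) = 7)
Function('d')(H) = Rational(-1, 4) (Function('d')(H) = Pow(-4, -1) = Rational(-1, 4))
Mul(Mul(Function('d')(6), p), E) = Mul(Mul(Rational(-1, 4), 7), 56) = Mul(Rational(-7, 4), 56) = -98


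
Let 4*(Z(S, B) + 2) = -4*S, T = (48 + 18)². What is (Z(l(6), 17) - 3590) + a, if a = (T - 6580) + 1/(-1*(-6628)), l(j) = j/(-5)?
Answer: -192702467/33140 ≈ -5814.8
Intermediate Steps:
l(j) = -j/5 (l(j) = j*(-⅕) = -j/5)
T = 4356 (T = 66² = 4356)
Z(S, B) = -2 - S (Z(S, B) = -2 + (-4*S)/4 = -2 - S)
a = -14740671/6628 (a = (4356 - 6580) + 1/(-1*(-6628)) = -2224 + 1/6628 = -14740671/6628 ≈ -2224.0)
(Z(l(6), 17) - 3590) + a = ((-2 - (-1)*6/5) - 3590) - 14740671/6628 = ((-2 - 1*(-6/5)) - 3590) - 14740671/6628 = ((-2 + 6/5) - 3590) - 14740671/6628 = (-⅘ - 3590) - 14740671/6628 = -17954/5 - 14740671/6628 = -192702467/33140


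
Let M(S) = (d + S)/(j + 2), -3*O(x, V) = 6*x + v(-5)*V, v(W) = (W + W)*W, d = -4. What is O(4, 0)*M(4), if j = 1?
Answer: 0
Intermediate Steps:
v(W) = 2*W² (v(W) = (2*W)*W = 2*W²)
O(x, V) = -2*x - 50*V/3 (O(x, V) = -(6*x + (2*(-5)²)*V)/3 = -(6*x + (2*25)*V)/3 = -(6*x + 50*V)/3 = -2*x - 50*V/3)
M(S) = -4/3 + S/3 (M(S) = (-4 + S)/(1 + 2) = (-4 + S)/3 = (-4 + S)*(⅓) = -4/3 + S/3)
O(4, 0)*M(4) = (-2*4 - 50/3*0)*(-4/3 + (⅓)*4) = (-8 + 0)*(-4/3 + 4/3) = -8*0 = 0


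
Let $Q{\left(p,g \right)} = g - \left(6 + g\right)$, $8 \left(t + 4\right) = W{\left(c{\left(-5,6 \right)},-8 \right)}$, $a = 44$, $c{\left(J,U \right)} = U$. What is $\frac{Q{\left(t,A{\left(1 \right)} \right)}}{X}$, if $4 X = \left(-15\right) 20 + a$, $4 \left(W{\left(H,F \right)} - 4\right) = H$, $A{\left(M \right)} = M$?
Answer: $\frac{3}{32} \approx 0.09375$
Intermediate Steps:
$W{\left(H,F \right)} = 4 + \frac{H}{4}$
$t = - \frac{53}{16}$ ($t = -4 + \frac{4 + \frac{1}{4} \cdot 6}{8} = -4 + \frac{4 + \frac{3}{2}}{8} = -4 + \frac{1}{8} \cdot \frac{11}{2} = -4 + \frac{11}{16} = - \frac{53}{16} \approx -3.3125$)
$Q{\left(p,g \right)} = -6$
$X = -64$ ($X = \frac{\left(-15\right) 20 + 44}{4} = \frac{-300 + 44}{4} = \frac{1}{4} \left(-256\right) = -64$)
$\frac{Q{\left(t,A{\left(1 \right)} \right)}}{X} = - \frac{6}{-64} = \left(-6\right) \left(- \frac{1}{64}\right) = \frac{3}{32}$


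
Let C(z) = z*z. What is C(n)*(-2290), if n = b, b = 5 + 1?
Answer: -82440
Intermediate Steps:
b = 6
n = 6
C(z) = z**2
C(n)*(-2290) = 6**2*(-2290) = 36*(-2290) = -82440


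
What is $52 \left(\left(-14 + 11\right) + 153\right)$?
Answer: $7800$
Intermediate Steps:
$52 \left(\left(-14 + 11\right) + 153\right) = 52 \left(-3 + 153\right) = 52 \cdot 150 = 7800$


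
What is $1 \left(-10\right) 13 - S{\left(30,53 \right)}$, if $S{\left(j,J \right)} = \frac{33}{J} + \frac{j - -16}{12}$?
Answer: $- \frac{42757}{318} \approx -134.46$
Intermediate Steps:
$S{\left(j,J \right)} = \frac{4}{3} + \frac{33}{J} + \frac{j}{12}$ ($S{\left(j,J \right)} = \frac{33}{J} + \left(j + 16\right) \frac{1}{12} = \frac{33}{J} + \left(16 + j\right) \frac{1}{12} = \frac{33}{J} + \left(\frac{4}{3} + \frac{j}{12}\right) = \frac{4}{3} + \frac{33}{J} + \frac{j}{12}$)
$1 \left(-10\right) 13 - S{\left(30,53 \right)} = 1 \left(-10\right) 13 - \frac{396 + 53 \left(16 + 30\right)}{12 \cdot 53} = \left(-10\right) 13 - \frac{1}{12} \cdot \frac{1}{53} \left(396 + 53 \cdot 46\right) = -130 - \frac{1}{12} \cdot \frac{1}{53} \left(396 + 2438\right) = -130 - \frac{1}{12} \cdot \frac{1}{53} \cdot 2834 = -130 - \frac{1417}{318} = - \frac{42757}{318}$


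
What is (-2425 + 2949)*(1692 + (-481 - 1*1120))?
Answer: 47684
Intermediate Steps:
(-2425 + 2949)*(1692 + (-481 - 1*1120)) = 524*(1692 + (-481 - 1120)) = 524*(1692 - 1601) = 524*91 = 47684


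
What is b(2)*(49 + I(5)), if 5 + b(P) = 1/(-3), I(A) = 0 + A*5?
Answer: -1184/3 ≈ -394.67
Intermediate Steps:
I(A) = 5*A (I(A) = 0 + 5*A = 5*A)
b(P) = -16/3 (b(P) = -5 + 1/(-3) = -5 - ⅓ = -16/3)
b(2)*(49 + I(5)) = -16*(49 + 5*5)/3 = -16*(49 + 25)/3 = -16/3*74 = -1184/3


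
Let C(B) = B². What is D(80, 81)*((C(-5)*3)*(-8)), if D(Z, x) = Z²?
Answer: -3840000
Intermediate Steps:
D(80, 81)*((C(-5)*3)*(-8)) = 80²*(((-5)²*3)*(-8)) = 6400*((25*3)*(-8)) = 6400*(75*(-8)) = 6400*(-600) = -3840000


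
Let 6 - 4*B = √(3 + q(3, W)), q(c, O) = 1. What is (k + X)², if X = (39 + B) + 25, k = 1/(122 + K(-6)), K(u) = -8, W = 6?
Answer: 54922921/12996 ≈ 4226.1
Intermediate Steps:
B = 1 (B = 3/2 - √(3 + 1)/4 = 3/2 - √4/4 = 3/2 - ¼*2 = 3/2 - ½ = 1)
k = 1/114 (k = 1/(122 - 8) = 1/114 ≈ 0.0087719)
X = 65 (X = (39 + 1) + 25 = 40 + 25 = 65)
(k + X)² = (1/114 + 65)² = (7411/114)² = 54922921/12996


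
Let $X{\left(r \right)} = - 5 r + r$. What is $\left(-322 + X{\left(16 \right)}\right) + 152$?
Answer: $-234$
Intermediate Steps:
$X{\left(r \right)} = - 4 r$
$\left(-322 + X{\left(16 \right)}\right) + 152 = \left(-322 - 64\right) + 152 = -386 + 152 = -234$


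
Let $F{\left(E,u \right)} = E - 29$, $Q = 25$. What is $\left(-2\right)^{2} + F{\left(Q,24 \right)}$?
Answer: $0$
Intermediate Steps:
$F{\left(E,u \right)} = -29 + E$
$\left(-2\right)^{2} + F{\left(Q,24 \right)} = \left(-2\right)^{2} + \left(-29 + 25\right) = 4 - 4 = 0$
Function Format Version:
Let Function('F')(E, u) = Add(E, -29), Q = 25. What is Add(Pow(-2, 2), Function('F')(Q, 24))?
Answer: 0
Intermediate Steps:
Function('F')(E, u) = Add(-29, E)
Add(Pow(-2, 2), Function('F')(Q, 24)) = Add(Pow(-2, 2), Add(-29, 25)) = Add(4, -4) = 0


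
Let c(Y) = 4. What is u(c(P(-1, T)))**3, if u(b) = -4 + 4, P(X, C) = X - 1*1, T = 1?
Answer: 0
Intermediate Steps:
P(X, C) = -1 + X (P(X, C) = X - 1 = -1 + X)
u(b) = 0
u(c(P(-1, T)))**3 = 0**3 = 0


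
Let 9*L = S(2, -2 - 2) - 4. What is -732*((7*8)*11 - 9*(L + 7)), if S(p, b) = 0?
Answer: -407724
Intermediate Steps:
L = -4/9 (L = (0 - 4)/9 = (⅑)*(-4) = -4/9 ≈ -0.44444)
-732*((7*8)*11 - 9*(L + 7)) = -732*((7*8)*11 - 9*(-4/9 + 7)) = -732*(56*11 - 9*59/9) = -732*(616 - 59) = -732*557 = -407724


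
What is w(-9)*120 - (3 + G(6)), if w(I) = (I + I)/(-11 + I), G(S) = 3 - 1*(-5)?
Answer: 97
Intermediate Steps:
G(S) = 8 (G(S) = 3 + 5 = 8)
w(I) = 2*I/(-11 + I) (w(I) = (2*I)/(-11 + I) = 2*I/(-11 + I))
w(-9)*120 - (3 + G(6)) = (2*(-9)/(-11 - 9))*120 - (3 + 8) = (2*(-9)/(-20))*120 - 1*11 = (2*(-9)*(-1/20))*120 - 11 = (9/10)*120 - 11 = 108 - 11 = 97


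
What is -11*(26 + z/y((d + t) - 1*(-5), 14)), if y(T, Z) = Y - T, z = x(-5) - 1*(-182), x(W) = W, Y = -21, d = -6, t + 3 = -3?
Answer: -2057/14 ≈ -146.93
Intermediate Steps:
t = -6 (t = -3 - 3 = -6)
z = 177 (z = -5 - 1*(-182) = -5 + 182 = 177)
y(T, Z) = -21 - T
-11*(26 + z/y((d + t) - 1*(-5), 14)) = -11*(26 + 177/(-21 - ((-6 - 6) - 1*(-5)))) = -11*(26 + 177/(-21 - (-12 + 5))) = -11*(26 + 177/(-21 - 1*(-7))) = -11*(26 + 177/(-21 + 7)) = -11*(26 + 177/(-14)) = -11*(26 + 177*(-1/14)) = -11*(26 - 177/14) = -11*187/14 = -2057/14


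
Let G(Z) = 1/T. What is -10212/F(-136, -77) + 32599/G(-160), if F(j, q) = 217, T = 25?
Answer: 176839363/217 ≈ 8.1493e+5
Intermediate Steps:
G(Z) = 1/25
-10212/F(-136, -77) + 32599/G(-160) = -10212/217 + 32599/(1/25) = -10212*1/217 + 32599*25 = -10212/217 + 814975 = 176839363/217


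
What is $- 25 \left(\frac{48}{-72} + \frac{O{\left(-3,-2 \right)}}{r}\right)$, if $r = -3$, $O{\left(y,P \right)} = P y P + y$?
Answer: $- \frac{325}{3} \approx -108.33$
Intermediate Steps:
$O{\left(y,P \right)} = y + y P^{2}$ ($O{\left(y,P \right)} = y P^{2} + y = y + y P^{2}$)
$- 25 \left(\frac{48}{-72} + \frac{O{\left(-3,-2 \right)}}{r}\right) = - 25 \left(\frac{48}{-72} + \frac{\left(-3\right) \left(1 + \left(-2\right)^{2}\right)}{-3}\right) = - 25 \left(48 \left(- \frac{1}{72}\right) + - 3 \left(1 + 4\right) \left(- \frac{1}{3}\right)\right) = - 25 \left(- \frac{2}{3} + \left(-3\right) 5 \left(- \frac{1}{3}\right)\right) = - 25 \left(- \frac{2}{3} - -5\right) = - 25 \left(- \frac{2}{3} + 5\right) = \left(-25\right) \frac{13}{3} = - \frac{325}{3}$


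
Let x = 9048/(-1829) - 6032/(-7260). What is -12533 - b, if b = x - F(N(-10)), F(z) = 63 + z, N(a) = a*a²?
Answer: -44701819462/3319635 ≈ -13466.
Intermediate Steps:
N(a) = a³
x = -13663988/3319635 (x = 9048*(-1/1829) - 6032*(-1/7260) = -9048/1829 + 1508/1815 = -13663988/3319635 ≈ -4.1161)
b = 3096834007/3319635 (b = -13663988/3319635 - (63 + (-10)³) = -13663988/3319635 - (63 - 1000) = -13663988/3319635 - 1*(-937) = -13663988/3319635 + 937 = 3096834007/3319635 ≈ 932.88)
-12533 - b = -12533 - 1*3096834007/3319635 = -12533 - 3096834007/3319635 = -44701819462/3319635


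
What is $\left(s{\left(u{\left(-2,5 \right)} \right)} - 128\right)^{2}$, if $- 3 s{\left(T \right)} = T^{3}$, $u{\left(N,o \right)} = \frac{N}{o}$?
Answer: $\frac{2303232064}{140625} \approx 16379.0$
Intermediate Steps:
$s{\left(T \right)} = - \frac{T^{3}}{3}$
$\left(s{\left(u{\left(-2,5 \right)} \right)} - 128\right)^{2} = \left(- \frac{\left(- \frac{2}{5}\right)^{3}}{3} - 128\right)^{2} = \left(\left(- \frac{1}{3}\right) \left(- \frac{8}{125}\right) - 128\right)^{2} = \left(\frac{8}{375} - 128\right)^{2} = \left(- \frac{47992}{375}\right)^{2} = \frac{2303232064}{140625}$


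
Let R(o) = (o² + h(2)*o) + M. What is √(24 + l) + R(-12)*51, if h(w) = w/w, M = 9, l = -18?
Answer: 7191 + √6 ≈ 7193.5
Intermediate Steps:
h(w) = 1
R(o) = 9 + o + o² (R(o) = (o² + 1*o) + 9 = (o² + o) + 9 = (o + o²) + 9 = 9 + o + o²)
√(24 + l) + R(-12)*51 = √(24 - 18) + (9 - 12 + (-12)²)*51 = √6 + (9 - 12 + 144)*51 = √6 + 141*51 = √6 + 7191 = 7191 + √6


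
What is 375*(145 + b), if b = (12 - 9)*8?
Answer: 63375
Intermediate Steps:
b = 24 (b = 3*8 = 24)
375*(145 + b) = 375*(145 + 24) = 375*169 = 63375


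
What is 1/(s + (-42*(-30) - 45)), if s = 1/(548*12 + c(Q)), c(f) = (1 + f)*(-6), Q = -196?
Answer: 7746/9411391 ≈ 0.00082305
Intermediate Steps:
c(f) = -6 - 6*f
s = 1/7746 (s = 1/(548*12 + (-6 - 6*(-196))) = 1/(6576 + (-6 + 1176)) = 1/(6576 + 1170) = 1/7746 ≈ 0.00012910)
1/(s + (-42*(-30) - 45)) = 1/(1/7746 + (-42*(-30) - 45)) = 1/(1/7746 + (1260 - 45)) = 1/(1/7746 + 1215) = 1/(9411391/7746) = 7746/9411391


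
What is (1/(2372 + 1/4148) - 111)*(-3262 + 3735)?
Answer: -516578047667/9839057 ≈ -52503.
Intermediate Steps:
(1/(2372 + 1/4148) - 111)*(-3262 + 3735) = (1/(2372 + 1/4148) - 111)*473 = (1/(9839057/4148) - 111)*473 = (4148/9839057 - 111)*473 = -1092131179/9839057*473 = -516578047667/9839057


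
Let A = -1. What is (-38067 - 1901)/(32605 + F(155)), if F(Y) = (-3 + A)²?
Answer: -39968/32621 ≈ -1.2252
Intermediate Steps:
F(Y) = 16 (F(Y) = (-3 - 1)² = (-4)² = 16)
(-38067 - 1901)/(32605 + F(155)) = (-38067 - 1901)/(32605 + 16) = -39968/32621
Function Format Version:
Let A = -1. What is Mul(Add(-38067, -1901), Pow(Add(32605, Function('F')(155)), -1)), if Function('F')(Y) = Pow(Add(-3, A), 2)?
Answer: Rational(-39968, 32621) ≈ -1.2252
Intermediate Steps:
Function('F')(Y) = 16 (Function('F')(Y) = Pow(Add(-3, -1), 2) = Pow(-4, 2) = 16)
Mul(Add(-38067, -1901), Pow(Add(32605, Function('F')(155)), -1)) = Mul(Add(-38067, -1901), Pow(Add(32605, 16), -1)) = Mul(-39968, Pow(32621, -1)) = Mul(-39968, Rational(1, 32621)) = Rational(-39968, 32621)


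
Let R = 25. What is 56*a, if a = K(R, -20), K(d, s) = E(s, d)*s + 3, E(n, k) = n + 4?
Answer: 18088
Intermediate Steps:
E(n, k) = 4 + n
K(d, s) = 3 + s*(4 + s) (K(d, s) = (4 + s)*s + 3 = s*(4 + s) + 3 = 3 + s*(4 + s))
a = 323 (a = 3 - 20*(4 - 20) = 3 - 20*(-16) = 3 + 320 = 323)
56*a = 56*323 = 18088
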